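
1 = 1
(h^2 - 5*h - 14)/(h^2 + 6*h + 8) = (h - 7)/(h + 4)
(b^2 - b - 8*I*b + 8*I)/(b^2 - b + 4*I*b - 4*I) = (b - 8*I)/(b + 4*I)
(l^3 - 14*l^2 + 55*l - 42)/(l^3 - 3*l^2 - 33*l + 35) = (l - 6)/(l + 5)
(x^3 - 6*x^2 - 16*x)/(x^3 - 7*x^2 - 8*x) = (x + 2)/(x + 1)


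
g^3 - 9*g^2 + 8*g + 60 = (g - 6)*(g - 5)*(g + 2)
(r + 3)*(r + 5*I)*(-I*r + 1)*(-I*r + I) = -r^4 - 2*r^3 - 6*I*r^3 + 8*r^2 - 12*I*r^2 + 10*r + 18*I*r - 15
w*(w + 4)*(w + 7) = w^3 + 11*w^2 + 28*w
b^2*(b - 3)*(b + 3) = b^4 - 9*b^2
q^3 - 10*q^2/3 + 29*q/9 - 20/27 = (q - 5/3)*(q - 4/3)*(q - 1/3)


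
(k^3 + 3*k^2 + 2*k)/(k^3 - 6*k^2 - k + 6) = k*(k + 2)/(k^2 - 7*k + 6)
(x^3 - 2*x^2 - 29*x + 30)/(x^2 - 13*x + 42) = (x^2 + 4*x - 5)/(x - 7)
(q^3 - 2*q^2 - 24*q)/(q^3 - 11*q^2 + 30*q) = (q + 4)/(q - 5)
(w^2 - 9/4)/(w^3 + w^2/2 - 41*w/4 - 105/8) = 2*(2*w - 3)/(4*w^2 - 4*w - 35)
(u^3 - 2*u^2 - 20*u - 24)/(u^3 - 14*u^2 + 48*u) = (u^2 + 4*u + 4)/(u*(u - 8))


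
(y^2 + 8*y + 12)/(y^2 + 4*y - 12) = (y + 2)/(y - 2)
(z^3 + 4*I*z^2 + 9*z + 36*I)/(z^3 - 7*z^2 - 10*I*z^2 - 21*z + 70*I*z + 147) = (z^2 + 7*I*z - 12)/(z^2 - 7*z*(1 + I) + 49*I)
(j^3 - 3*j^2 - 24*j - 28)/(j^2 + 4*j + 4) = j - 7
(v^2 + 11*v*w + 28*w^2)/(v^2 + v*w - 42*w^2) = (v + 4*w)/(v - 6*w)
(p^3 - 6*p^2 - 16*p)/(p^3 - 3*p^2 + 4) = p*(p^2 - 6*p - 16)/(p^3 - 3*p^2 + 4)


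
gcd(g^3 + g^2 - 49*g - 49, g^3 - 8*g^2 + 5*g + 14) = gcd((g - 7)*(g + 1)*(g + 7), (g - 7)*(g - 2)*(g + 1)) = g^2 - 6*g - 7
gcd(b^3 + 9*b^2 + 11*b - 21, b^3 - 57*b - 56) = b + 7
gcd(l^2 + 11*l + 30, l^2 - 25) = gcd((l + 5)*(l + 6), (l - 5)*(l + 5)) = l + 5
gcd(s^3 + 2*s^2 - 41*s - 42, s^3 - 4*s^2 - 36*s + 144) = s - 6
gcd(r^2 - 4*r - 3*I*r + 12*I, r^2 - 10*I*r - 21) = r - 3*I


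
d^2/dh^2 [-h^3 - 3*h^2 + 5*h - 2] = -6*h - 6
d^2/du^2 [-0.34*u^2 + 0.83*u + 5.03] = -0.680000000000000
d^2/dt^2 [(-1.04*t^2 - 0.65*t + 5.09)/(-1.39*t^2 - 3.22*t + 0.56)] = (-6.79793400000001*t^3 - 54.149118*t^2 - 133.655172*t - 110.477976)/(2.685619*t^6 + 18.664086*t^5 + 39.9903*t^4 + 18.34756*t^3 - 16.1112*t^2 + 3.029376*t - 0.175616)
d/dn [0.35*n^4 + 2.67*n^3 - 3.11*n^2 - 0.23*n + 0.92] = 1.4*n^3 + 8.01*n^2 - 6.22*n - 0.23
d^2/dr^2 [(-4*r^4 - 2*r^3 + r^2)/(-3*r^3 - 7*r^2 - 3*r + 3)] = 2*(109*r^6 + 306*r^5 - 9*r^4 - 270*r^3 + 99*r^2 + 54*r - 9)/(27*r^9 + 189*r^8 + 522*r^7 + 640*r^6 + 144*r^5 - 414*r^4 - 270*r^3 + 108*r^2 + 81*r - 27)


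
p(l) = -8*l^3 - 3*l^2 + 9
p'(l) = -24*l^2 - 6*l = 6*l*(-4*l - 1)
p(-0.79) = 11.07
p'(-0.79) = -10.24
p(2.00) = -67.00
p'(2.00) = -108.00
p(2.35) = -111.39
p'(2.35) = -146.64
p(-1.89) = 52.29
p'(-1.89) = -74.39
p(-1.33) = 22.51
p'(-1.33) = -34.47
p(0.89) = 0.98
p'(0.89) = -24.35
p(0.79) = 3.18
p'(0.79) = -19.72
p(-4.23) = 560.82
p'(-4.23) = -404.05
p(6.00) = -1827.00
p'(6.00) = -900.00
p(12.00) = -14247.00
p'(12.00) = -3528.00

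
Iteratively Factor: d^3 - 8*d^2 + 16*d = (d - 4)*(d^2 - 4*d) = (d - 4)^2*(d)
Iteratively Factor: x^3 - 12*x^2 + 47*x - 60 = (x - 4)*(x^2 - 8*x + 15) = (x - 5)*(x - 4)*(x - 3)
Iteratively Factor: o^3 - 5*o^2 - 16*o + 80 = (o + 4)*(o^2 - 9*o + 20) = (o - 5)*(o + 4)*(o - 4)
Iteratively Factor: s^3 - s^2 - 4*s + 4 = (s - 1)*(s^2 - 4) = (s - 1)*(s + 2)*(s - 2)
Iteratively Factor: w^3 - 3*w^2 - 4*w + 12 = (w - 3)*(w^2 - 4) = (w - 3)*(w + 2)*(w - 2)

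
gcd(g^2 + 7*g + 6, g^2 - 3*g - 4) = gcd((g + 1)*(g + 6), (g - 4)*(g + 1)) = g + 1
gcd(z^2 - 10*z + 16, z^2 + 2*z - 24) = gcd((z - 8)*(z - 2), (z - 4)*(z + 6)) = 1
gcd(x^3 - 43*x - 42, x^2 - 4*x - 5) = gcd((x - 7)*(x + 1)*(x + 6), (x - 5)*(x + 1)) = x + 1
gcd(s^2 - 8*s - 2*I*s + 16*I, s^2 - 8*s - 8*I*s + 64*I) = s - 8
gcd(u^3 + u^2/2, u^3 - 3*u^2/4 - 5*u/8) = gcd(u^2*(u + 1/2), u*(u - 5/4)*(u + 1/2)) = u^2 + u/2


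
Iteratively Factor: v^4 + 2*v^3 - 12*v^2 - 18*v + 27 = (v + 3)*(v^3 - v^2 - 9*v + 9) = (v - 3)*(v + 3)*(v^2 + 2*v - 3) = (v - 3)*(v - 1)*(v + 3)*(v + 3)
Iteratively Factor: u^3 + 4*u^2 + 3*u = (u + 1)*(u^2 + 3*u) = u*(u + 1)*(u + 3)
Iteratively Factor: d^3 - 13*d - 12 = (d - 4)*(d^2 + 4*d + 3) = (d - 4)*(d + 1)*(d + 3)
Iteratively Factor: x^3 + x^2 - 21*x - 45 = (x + 3)*(x^2 - 2*x - 15) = (x - 5)*(x + 3)*(x + 3)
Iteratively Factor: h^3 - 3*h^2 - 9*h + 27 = (h - 3)*(h^2 - 9) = (h - 3)^2*(h + 3)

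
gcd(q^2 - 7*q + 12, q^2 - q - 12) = q - 4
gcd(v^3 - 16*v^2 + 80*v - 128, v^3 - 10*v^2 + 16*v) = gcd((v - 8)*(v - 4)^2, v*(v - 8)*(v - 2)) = v - 8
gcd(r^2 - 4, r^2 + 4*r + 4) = r + 2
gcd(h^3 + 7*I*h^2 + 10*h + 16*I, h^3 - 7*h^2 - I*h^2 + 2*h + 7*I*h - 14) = h^2 - I*h + 2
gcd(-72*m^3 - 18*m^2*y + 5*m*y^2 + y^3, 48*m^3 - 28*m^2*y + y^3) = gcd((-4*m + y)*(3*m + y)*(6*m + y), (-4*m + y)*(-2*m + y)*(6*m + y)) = -24*m^2 + 2*m*y + y^2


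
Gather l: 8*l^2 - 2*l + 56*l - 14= 8*l^2 + 54*l - 14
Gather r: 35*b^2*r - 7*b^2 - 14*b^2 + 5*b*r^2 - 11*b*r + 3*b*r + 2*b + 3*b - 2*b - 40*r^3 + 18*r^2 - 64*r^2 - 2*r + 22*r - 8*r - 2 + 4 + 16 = -21*b^2 + 3*b - 40*r^3 + r^2*(5*b - 46) + r*(35*b^2 - 8*b + 12) + 18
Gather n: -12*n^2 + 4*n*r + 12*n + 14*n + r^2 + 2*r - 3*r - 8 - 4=-12*n^2 + n*(4*r + 26) + r^2 - r - 12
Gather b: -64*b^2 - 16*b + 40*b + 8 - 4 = -64*b^2 + 24*b + 4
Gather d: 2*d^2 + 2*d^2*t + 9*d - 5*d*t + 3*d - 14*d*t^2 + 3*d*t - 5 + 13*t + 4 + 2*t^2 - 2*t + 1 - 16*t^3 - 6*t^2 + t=d^2*(2*t + 2) + d*(-14*t^2 - 2*t + 12) - 16*t^3 - 4*t^2 + 12*t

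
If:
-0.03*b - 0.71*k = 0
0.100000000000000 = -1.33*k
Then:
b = 1.78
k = -0.08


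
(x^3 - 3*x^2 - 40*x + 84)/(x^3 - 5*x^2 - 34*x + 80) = (x^2 - x - 42)/(x^2 - 3*x - 40)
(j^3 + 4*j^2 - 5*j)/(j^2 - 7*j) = (j^2 + 4*j - 5)/(j - 7)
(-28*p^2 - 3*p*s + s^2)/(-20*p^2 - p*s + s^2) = (7*p - s)/(5*p - s)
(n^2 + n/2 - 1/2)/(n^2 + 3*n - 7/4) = 2*(n + 1)/(2*n + 7)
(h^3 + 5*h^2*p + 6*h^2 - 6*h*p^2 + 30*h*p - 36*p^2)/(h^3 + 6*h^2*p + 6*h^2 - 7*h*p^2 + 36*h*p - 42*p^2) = (h + 6*p)/(h + 7*p)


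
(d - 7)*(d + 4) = d^2 - 3*d - 28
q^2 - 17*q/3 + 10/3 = (q - 5)*(q - 2/3)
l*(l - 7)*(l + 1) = l^3 - 6*l^2 - 7*l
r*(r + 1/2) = r^2 + r/2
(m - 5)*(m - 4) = m^2 - 9*m + 20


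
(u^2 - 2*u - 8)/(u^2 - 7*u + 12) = (u + 2)/(u - 3)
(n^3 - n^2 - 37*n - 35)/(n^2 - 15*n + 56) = (n^2 + 6*n + 5)/(n - 8)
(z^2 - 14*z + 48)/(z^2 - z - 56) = (z - 6)/(z + 7)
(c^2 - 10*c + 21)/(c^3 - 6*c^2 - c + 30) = (c - 7)/(c^2 - 3*c - 10)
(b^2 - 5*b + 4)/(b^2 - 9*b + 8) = (b - 4)/(b - 8)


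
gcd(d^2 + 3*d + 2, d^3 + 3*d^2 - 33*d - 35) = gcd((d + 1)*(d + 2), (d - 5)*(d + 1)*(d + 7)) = d + 1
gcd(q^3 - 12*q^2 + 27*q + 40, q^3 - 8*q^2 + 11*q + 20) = q^2 - 4*q - 5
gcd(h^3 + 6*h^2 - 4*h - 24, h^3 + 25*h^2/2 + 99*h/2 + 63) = h + 6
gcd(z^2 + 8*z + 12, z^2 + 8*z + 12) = z^2 + 8*z + 12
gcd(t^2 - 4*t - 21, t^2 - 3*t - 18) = t + 3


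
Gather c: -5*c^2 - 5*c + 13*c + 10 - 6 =-5*c^2 + 8*c + 4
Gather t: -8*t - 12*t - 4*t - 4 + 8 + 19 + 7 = 30 - 24*t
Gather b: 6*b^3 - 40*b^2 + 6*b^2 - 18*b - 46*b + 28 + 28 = 6*b^3 - 34*b^2 - 64*b + 56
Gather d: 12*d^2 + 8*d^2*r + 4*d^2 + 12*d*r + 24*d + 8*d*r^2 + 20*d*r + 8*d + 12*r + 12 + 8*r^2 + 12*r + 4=d^2*(8*r + 16) + d*(8*r^2 + 32*r + 32) + 8*r^2 + 24*r + 16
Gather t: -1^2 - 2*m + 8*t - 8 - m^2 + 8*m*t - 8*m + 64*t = -m^2 - 10*m + t*(8*m + 72) - 9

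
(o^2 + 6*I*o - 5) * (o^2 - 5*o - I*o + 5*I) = o^4 - 5*o^3 + 5*I*o^3 + o^2 - 25*I*o^2 - 5*o + 5*I*o - 25*I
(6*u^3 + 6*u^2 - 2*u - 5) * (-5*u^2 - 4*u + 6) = -30*u^5 - 54*u^4 + 22*u^3 + 69*u^2 + 8*u - 30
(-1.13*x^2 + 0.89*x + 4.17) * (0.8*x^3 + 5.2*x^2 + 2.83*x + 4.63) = -0.904*x^5 - 5.164*x^4 + 4.7661*x^3 + 18.9708*x^2 + 15.9218*x + 19.3071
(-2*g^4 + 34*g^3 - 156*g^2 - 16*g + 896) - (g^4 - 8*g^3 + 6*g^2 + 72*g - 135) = -3*g^4 + 42*g^3 - 162*g^2 - 88*g + 1031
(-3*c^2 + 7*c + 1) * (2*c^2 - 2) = -6*c^4 + 14*c^3 + 8*c^2 - 14*c - 2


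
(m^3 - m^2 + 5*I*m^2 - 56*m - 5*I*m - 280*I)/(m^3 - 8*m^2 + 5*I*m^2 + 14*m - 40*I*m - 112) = (m^2 + m*(7 + 5*I) + 35*I)/(m^2 + 5*I*m + 14)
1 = 1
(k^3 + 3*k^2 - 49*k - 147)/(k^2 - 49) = k + 3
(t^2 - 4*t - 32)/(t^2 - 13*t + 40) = (t + 4)/(t - 5)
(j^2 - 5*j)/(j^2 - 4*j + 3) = j*(j - 5)/(j^2 - 4*j + 3)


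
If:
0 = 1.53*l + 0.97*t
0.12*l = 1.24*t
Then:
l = 0.00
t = 0.00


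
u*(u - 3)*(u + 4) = u^3 + u^2 - 12*u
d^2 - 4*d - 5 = (d - 5)*(d + 1)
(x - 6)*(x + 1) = x^2 - 5*x - 6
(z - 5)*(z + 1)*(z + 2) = z^3 - 2*z^2 - 13*z - 10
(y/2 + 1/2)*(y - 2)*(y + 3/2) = y^3/2 + y^2/4 - 7*y/4 - 3/2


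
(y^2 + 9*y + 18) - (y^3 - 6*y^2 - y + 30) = -y^3 + 7*y^2 + 10*y - 12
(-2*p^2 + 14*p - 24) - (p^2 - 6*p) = -3*p^2 + 20*p - 24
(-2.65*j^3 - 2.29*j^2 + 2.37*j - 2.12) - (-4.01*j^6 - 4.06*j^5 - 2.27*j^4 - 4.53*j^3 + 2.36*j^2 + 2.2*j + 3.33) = 4.01*j^6 + 4.06*j^5 + 2.27*j^4 + 1.88*j^3 - 4.65*j^2 + 0.17*j - 5.45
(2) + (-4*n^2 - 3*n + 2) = -4*n^2 - 3*n + 4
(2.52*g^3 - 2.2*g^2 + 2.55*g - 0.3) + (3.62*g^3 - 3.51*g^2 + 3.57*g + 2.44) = 6.14*g^3 - 5.71*g^2 + 6.12*g + 2.14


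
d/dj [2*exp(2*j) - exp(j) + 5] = (4*exp(j) - 1)*exp(j)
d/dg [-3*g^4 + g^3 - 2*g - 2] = -12*g^3 + 3*g^2 - 2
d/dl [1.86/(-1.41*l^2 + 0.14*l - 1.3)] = (5.2452*l - 0.2604)/(1.41*l^2 - 0.14*l + 1.3)^2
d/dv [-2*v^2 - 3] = -4*v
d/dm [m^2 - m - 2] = 2*m - 1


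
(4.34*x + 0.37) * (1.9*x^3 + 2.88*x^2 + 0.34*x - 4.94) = 8.246*x^4 + 13.2022*x^3 + 2.5412*x^2 - 21.3138*x - 1.8278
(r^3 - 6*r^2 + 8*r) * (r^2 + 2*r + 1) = r^5 - 4*r^4 - 3*r^3 + 10*r^2 + 8*r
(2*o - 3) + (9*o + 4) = 11*o + 1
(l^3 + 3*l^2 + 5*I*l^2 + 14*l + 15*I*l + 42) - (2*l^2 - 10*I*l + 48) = l^3 + l^2 + 5*I*l^2 + 14*l + 25*I*l - 6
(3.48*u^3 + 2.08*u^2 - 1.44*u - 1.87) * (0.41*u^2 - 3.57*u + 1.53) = 1.4268*u^5 - 11.5708*u^4 - 2.6916*u^3 + 7.5565*u^2 + 4.4727*u - 2.8611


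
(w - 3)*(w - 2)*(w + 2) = w^3 - 3*w^2 - 4*w + 12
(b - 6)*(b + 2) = b^2 - 4*b - 12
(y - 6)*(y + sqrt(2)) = y^2 - 6*y + sqrt(2)*y - 6*sqrt(2)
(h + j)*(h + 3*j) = h^2 + 4*h*j + 3*j^2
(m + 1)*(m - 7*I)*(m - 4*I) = m^3 + m^2 - 11*I*m^2 - 28*m - 11*I*m - 28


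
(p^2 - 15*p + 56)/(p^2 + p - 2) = (p^2 - 15*p + 56)/(p^2 + p - 2)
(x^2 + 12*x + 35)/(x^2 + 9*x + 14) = (x + 5)/(x + 2)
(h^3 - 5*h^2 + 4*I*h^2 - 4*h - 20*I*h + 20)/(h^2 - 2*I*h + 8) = (h^2 + h*(-5 + 2*I) - 10*I)/(h - 4*I)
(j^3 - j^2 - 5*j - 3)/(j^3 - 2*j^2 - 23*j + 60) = (j^2 + 2*j + 1)/(j^2 + j - 20)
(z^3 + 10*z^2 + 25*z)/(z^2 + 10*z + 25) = z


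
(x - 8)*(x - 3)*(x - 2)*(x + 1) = x^4 - 12*x^3 + 33*x^2 - 2*x - 48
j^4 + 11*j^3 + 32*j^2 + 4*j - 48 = (j - 1)*(j + 2)*(j + 4)*(j + 6)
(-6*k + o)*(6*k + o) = -36*k^2 + o^2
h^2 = h^2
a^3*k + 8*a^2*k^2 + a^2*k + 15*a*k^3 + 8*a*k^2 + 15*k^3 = (a + 3*k)*(a + 5*k)*(a*k + k)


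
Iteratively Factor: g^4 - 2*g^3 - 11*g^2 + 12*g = (g - 1)*(g^3 - g^2 - 12*g) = (g - 1)*(g + 3)*(g^2 - 4*g) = g*(g - 1)*(g + 3)*(g - 4)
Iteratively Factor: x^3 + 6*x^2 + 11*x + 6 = (x + 2)*(x^2 + 4*x + 3) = (x + 1)*(x + 2)*(x + 3)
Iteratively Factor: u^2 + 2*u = (u + 2)*(u)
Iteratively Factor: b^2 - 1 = (b - 1)*(b + 1)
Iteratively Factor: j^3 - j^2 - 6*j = (j - 3)*(j^2 + 2*j) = j*(j - 3)*(j + 2)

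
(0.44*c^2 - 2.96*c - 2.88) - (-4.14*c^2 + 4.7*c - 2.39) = 4.58*c^2 - 7.66*c - 0.49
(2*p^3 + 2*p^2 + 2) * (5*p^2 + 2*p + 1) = 10*p^5 + 14*p^4 + 6*p^3 + 12*p^2 + 4*p + 2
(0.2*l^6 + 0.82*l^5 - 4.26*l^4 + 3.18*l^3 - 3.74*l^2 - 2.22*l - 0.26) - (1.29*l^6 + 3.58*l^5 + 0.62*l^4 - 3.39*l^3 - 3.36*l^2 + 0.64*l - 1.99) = -1.09*l^6 - 2.76*l^5 - 4.88*l^4 + 6.57*l^3 - 0.38*l^2 - 2.86*l + 1.73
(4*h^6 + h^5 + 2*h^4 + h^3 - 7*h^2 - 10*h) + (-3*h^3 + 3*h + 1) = 4*h^6 + h^5 + 2*h^4 - 2*h^3 - 7*h^2 - 7*h + 1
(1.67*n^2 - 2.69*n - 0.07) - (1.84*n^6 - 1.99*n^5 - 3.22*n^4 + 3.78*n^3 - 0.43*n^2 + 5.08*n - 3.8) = -1.84*n^6 + 1.99*n^5 + 3.22*n^4 - 3.78*n^3 + 2.1*n^2 - 7.77*n + 3.73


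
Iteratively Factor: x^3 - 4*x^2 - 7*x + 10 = (x - 1)*(x^2 - 3*x - 10) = (x - 1)*(x + 2)*(x - 5)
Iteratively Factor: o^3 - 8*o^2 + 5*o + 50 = (o - 5)*(o^2 - 3*o - 10) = (o - 5)^2*(o + 2)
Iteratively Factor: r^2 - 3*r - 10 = (r - 5)*(r + 2)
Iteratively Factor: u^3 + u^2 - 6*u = (u)*(u^2 + u - 6) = u*(u - 2)*(u + 3)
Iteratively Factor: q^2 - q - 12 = (q + 3)*(q - 4)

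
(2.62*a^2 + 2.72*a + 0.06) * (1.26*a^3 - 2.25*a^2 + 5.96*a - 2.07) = 3.3012*a^5 - 2.4678*a^4 + 9.5708*a^3 + 10.6528*a^2 - 5.2728*a - 0.1242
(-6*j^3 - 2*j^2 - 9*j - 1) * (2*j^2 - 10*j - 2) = -12*j^5 + 56*j^4 + 14*j^3 + 92*j^2 + 28*j + 2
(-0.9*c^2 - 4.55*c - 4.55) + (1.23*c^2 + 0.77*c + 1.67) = 0.33*c^2 - 3.78*c - 2.88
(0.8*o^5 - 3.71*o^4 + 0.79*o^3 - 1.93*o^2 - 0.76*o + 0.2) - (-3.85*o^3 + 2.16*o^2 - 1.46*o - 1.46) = 0.8*o^5 - 3.71*o^4 + 4.64*o^3 - 4.09*o^2 + 0.7*o + 1.66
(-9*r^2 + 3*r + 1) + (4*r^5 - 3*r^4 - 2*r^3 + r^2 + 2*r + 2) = 4*r^5 - 3*r^4 - 2*r^3 - 8*r^2 + 5*r + 3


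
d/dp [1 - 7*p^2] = -14*p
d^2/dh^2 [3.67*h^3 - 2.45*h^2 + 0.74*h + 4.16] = 22.02*h - 4.9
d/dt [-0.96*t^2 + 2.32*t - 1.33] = 2.32 - 1.92*t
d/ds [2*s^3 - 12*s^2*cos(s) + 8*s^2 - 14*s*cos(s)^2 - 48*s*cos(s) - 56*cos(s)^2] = 12*s^2*sin(s) + 6*s^2 + 48*s*sin(s) + 14*s*sin(2*s) - 24*s*cos(s) + 16*s + 56*sin(2*s) - 14*cos(s)^2 - 48*cos(s)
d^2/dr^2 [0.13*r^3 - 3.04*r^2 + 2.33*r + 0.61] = 0.78*r - 6.08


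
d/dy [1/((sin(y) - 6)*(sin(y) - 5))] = (11 - 2*sin(y))*cos(y)/((sin(y) - 6)^2*(sin(y) - 5)^2)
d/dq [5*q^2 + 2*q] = 10*q + 2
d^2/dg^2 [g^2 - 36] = 2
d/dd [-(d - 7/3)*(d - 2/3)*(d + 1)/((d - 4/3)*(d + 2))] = (-27*d^4 - 36*d^3 + 213*d^2 - 204*d - 76)/(3*(9*d^4 + 12*d^3 - 44*d^2 - 32*d + 64))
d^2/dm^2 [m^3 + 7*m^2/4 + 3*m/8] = 6*m + 7/2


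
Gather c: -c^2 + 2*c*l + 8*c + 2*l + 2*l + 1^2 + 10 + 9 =-c^2 + c*(2*l + 8) + 4*l + 20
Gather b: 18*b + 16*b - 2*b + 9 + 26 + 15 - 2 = 32*b + 48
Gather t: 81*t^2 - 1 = 81*t^2 - 1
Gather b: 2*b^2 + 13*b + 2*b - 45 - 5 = 2*b^2 + 15*b - 50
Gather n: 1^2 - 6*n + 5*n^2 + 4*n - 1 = 5*n^2 - 2*n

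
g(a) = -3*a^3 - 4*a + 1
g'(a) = -9*a^2 - 4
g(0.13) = 0.47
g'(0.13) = -4.15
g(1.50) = -15.12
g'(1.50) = -24.25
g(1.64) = -18.79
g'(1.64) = -28.21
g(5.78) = -601.42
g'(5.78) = -304.68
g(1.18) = -8.65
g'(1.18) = -16.53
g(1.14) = -8.00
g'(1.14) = -15.70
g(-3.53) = 147.08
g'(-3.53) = -116.15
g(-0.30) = 2.28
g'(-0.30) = -4.81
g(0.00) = 1.00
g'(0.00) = -4.00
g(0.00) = 1.00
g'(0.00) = -4.00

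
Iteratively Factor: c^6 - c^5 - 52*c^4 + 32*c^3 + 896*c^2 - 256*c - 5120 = (c - 5)*(c^5 + 4*c^4 - 32*c^3 - 128*c^2 + 256*c + 1024) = (c - 5)*(c - 4)*(c^4 + 8*c^3 - 128*c - 256) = (c - 5)*(c - 4)*(c + 4)*(c^3 + 4*c^2 - 16*c - 64) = (c - 5)*(c - 4)*(c + 4)^2*(c^2 - 16) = (c - 5)*(c - 4)^2*(c + 4)^2*(c + 4)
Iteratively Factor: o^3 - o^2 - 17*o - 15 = (o + 3)*(o^2 - 4*o - 5) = (o - 5)*(o + 3)*(o + 1)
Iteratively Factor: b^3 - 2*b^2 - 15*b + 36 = (b - 3)*(b^2 + b - 12) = (b - 3)^2*(b + 4)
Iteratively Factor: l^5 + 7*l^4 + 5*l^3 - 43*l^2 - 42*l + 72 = (l + 4)*(l^4 + 3*l^3 - 7*l^2 - 15*l + 18) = (l - 2)*(l + 4)*(l^3 + 5*l^2 + 3*l - 9) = (l - 2)*(l - 1)*(l + 4)*(l^2 + 6*l + 9) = (l - 2)*(l - 1)*(l + 3)*(l + 4)*(l + 3)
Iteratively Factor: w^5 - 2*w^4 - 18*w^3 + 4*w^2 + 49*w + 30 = (w - 2)*(w^4 - 18*w^2 - 32*w - 15) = (w - 2)*(w + 1)*(w^3 - w^2 - 17*w - 15) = (w - 2)*(w + 1)*(w + 3)*(w^2 - 4*w - 5) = (w - 5)*(w - 2)*(w + 1)*(w + 3)*(w + 1)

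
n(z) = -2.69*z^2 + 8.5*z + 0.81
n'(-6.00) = 40.78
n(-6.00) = -147.03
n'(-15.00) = 89.20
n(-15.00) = -731.94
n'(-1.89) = 18.67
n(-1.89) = -24.86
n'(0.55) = 5.54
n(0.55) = 4.67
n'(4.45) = -15.44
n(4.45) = -14.63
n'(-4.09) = 30.50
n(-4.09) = -78.95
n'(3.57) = -10.71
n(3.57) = -3.13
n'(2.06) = -2.58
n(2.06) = 6.90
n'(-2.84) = 23.78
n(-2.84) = -45.03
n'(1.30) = 1.51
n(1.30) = 7.31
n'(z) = 8.5 - 5.38*z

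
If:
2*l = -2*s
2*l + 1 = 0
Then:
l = -1/2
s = 1/2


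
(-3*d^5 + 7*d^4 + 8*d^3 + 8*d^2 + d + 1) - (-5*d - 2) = -3*d^5 + 7*d^4 + 8*d^3 + 8*d^2 + 6*d + 3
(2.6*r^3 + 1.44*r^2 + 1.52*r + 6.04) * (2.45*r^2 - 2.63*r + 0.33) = 6.37*r^5 - 3.31*r^4 + 0.794800000000001*r^3 + 11.2756*r^2 - 15.3836*r + 1.9932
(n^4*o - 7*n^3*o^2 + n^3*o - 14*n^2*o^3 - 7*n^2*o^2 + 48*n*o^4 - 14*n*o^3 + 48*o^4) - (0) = n^4*o - 7*n^3*o^2 + n^3*o - 14*n^2*o^3 - 7*n^2*o^2 + 48*n*o^4 - 14*n*o^3 + 48*o^4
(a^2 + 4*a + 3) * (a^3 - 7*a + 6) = a^5 + 4*a^4 - 4*a^3 - 22*a^2 + 3*a + 18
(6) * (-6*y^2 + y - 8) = -36*y^2 + 6*y - 48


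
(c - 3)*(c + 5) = c^2 + 2*c - 15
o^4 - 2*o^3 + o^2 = o^2*(o - 1)^2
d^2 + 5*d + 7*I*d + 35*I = (d + 5)*(d + 7*I)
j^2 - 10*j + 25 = (j - 5)^2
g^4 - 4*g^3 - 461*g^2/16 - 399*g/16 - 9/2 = (g - 8)*(g + 1/4)*(g + 3/4)*(g + 3)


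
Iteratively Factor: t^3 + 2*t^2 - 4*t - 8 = (t + 2)*(t^2 - 4) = (t - 2)*(t + 2)*(t + 2)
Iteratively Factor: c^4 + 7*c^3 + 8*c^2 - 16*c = (c + 4)*(c^3 + 3*c^2 - 4*c) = (c + 4)^2*(c^2 - c) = (c - 1)*(c + 4)^2*(c)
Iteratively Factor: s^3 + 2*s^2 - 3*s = (s + 3)*(s^2 - s) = (s - 1)*(s + 3)*(s)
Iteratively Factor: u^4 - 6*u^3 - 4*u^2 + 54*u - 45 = (u + 3)*(u^3 - 9*u^2 + 23*u - 15) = (u - 3)*(u + 3)*(u^2 - 6*u + 5) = (u - 5)*(u - 3)*(u + 3)*(u - 1)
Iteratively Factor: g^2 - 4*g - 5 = (g + 1)*(g - 5)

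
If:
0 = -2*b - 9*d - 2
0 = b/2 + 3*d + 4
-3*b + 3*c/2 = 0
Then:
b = 20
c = 40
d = -14/3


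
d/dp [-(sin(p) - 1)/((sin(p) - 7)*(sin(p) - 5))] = (sin(p)^2 - 2*sin(p) - 23)*cos(p)/((sin(p) - 7)^2*(sin(p) - 5)^2)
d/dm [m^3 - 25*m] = 3*m^2 - 25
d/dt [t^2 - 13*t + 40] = 2*t - 13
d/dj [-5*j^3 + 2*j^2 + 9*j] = -15*j^2 + 4*j + 9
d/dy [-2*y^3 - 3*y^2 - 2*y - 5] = -6*y^2 - 6*y - 2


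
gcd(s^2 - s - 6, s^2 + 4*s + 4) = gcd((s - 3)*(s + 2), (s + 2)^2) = s + 2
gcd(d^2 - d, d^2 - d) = d^2 - d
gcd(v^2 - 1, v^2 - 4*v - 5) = v + 1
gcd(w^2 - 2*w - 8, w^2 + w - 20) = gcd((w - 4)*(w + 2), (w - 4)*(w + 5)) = w - 4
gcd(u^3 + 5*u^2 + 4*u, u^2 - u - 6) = 1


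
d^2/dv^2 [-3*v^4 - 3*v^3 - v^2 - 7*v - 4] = -36*v^2 - 18*v - 2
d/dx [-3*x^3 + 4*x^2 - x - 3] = -9*x^2 + 8*x - 1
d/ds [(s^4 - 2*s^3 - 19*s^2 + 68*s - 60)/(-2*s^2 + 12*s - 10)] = (-s^5 + 10*s^4 - 22*s^3 - 8*s^2 + 35*s + 10)/(s^4 - 12*s^3 + 46*s^2 - 60*s + 25)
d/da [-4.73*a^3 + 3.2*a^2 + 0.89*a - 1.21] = -14.19*a^2 + 6.4*a + 0.89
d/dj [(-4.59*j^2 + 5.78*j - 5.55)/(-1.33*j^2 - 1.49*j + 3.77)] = (14.5265*j^2 - 49.3716*j + 13.5211)/(1.7689*j^4 + 3.9634*j^3 - 7.8081*j^2 - 11.2346*j + 14.2129)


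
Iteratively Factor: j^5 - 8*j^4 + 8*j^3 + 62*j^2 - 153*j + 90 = (j - 2)*(j^4 - 6*j^3 - 4*j^2 + 54*j - 45) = (j - 3)*(j - 2)*(j^3 - 3*j^2 - 13*j + 15) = (j - 3)*(j - 2)*(j - 1)*(j^2 - 2*j - 15) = (j - 5)*(j - 3)*(j - 2)*(j - 1)*(j + 3)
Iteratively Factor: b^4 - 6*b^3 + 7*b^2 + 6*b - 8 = (b - 4)*(b^3 - 2*b^2 - b + 2) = (b - 4)*(b - 2)*(b^2 - 1) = (b - 4)*(b - 2)*(b + 1)*(b - 1)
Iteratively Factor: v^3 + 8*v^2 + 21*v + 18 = (v + 3)*(v^2 + 5*v + 6) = (v + 3)^2*(v + 2)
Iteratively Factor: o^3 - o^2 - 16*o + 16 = (o - 1)*(o^2 - 16) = (o - 1)*(o + 4)*(o - 4)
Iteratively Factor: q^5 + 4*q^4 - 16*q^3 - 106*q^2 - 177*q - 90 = (q + 3)*(q^4 + q^3 - 19*q^2 - 49*q - 30) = (q + 1)*(q + 3)*(q^3 - 19*q - 30) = (q + 1)*(q + 2)*(q + 3)*(q^2 - 2*q - 15) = (q - 5)*(q + 1)*(q + 2)*(q + 3)*(q + 3)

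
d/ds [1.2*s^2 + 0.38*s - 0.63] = 2.4*s + 0.38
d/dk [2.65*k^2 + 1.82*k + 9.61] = 5.3*k + 1.82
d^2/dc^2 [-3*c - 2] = 0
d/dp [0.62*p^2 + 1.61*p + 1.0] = 1.24*p + 1.61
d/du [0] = 0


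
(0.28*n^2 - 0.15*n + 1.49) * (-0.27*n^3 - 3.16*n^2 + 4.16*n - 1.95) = -0.0756*n^5 - 0.8443*n^4 + 1.2365*n^3 - 5.8784*n^2 + 6.4909*n - 2.9055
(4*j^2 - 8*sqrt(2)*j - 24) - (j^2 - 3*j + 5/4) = 3*j^2 - 8*sqrt(2)*j + 3*j - 101/4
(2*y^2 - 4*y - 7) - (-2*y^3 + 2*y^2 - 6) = 2*y^3 - 4*y - 1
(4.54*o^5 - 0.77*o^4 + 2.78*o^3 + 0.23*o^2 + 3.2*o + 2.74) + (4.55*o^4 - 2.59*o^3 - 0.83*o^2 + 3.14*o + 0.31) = 4.54*o^5 + 3.78*o^4 + 0.19*o^3 - 0.6*o^2 + 6.34*o + 3.05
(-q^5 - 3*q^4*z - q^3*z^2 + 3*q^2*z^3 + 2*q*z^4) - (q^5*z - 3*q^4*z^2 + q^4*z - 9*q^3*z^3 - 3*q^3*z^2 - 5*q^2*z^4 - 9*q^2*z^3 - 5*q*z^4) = -q^5*z - q^5 + 3*q^4*z^2 - 4*q^4*z + 9*q^3*z^3 + 2*q^3*z^2 + 5*q^2*z^4 + 12*q^2*z^3 + 7*q*z^4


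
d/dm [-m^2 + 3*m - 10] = 3 - 2*m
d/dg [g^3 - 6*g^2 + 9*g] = 3*g^2 - 12*g + 9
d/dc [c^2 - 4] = 2*c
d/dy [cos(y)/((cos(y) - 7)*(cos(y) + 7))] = (cos(y)^2 + 49)*sin(y)/((cos(y) - 7)^2*(cos(y) + 7)^2)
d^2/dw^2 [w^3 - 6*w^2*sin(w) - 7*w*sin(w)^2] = 6*w^2*sin(w) - 24*w*cos(w) - 14*w*cos(2*w) + 6*w - 12*sin(w) - 14*sin(2*w)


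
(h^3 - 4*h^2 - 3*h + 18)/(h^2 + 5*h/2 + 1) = 2*(h^2 - 6*h + 9)/(2*h + 1)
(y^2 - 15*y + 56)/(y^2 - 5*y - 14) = (y - 8)/(y + 2)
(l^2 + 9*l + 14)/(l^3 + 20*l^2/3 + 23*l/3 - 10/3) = 3*(l + 7)/(3*l^2 + 14*l - 5)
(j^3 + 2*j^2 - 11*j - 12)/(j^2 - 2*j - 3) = j + 4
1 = 1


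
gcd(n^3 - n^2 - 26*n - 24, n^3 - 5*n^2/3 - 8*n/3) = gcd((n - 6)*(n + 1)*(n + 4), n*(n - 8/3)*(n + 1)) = n + 1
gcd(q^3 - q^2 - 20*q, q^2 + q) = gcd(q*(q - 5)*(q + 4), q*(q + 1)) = q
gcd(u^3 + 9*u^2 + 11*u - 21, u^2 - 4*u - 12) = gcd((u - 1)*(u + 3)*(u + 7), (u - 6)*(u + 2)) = 1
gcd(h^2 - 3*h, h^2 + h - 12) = h - 3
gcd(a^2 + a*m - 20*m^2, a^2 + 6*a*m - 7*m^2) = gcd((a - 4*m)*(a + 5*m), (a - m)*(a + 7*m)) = 1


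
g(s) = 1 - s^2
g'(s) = -2*s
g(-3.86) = -13.90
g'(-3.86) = 7.72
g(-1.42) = -1.02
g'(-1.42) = 2.84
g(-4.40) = -18.36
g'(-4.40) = 8.80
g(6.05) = -35.60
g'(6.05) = -12.10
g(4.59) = -20.07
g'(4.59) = -9.18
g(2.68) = -6.18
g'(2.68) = -5.36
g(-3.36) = -10.29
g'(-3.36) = 6.72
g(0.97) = 0.06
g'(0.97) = -1.94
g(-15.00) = -224.00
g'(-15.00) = 30.00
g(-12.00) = -143.00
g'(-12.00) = 24.00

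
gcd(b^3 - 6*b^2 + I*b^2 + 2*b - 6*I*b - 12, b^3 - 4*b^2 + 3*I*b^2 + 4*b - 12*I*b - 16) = b - I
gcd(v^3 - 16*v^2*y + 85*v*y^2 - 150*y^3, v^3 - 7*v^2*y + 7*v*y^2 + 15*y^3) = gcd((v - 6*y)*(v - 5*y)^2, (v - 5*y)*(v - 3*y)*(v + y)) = -v + 5*y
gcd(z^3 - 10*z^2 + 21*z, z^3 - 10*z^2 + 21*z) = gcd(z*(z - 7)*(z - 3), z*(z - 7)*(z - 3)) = z^3 - 10*z^2 + 21*z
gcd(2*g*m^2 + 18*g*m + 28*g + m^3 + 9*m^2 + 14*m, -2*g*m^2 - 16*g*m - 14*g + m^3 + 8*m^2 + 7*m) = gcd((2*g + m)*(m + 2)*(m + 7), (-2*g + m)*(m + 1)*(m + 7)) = m + 7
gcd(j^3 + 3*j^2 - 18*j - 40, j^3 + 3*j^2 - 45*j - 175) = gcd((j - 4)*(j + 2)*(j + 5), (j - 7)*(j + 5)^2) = j + 5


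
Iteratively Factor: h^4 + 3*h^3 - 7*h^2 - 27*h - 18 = (h - 3)*(h^3 + 6*h^2 + 11*h + 6) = (h - 3)*(h + 2)*(h^2 + 4*h + 3) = (h - 3)*(h + 2)*(h + 3)*(h + 1)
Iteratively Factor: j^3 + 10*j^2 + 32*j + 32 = (j + 4)*(j^2 + 6*j + 8) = (j + 2)*(j + 4)*(j + 4)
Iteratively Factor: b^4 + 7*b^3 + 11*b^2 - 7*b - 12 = (b - 1)*(b^3 + 8*b^2 + 19*b + 12) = (b - 1)*(b + 4)*(b^2 + 4*b + 3) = (b - 1)*(b + 1)*(b + 4)*(b + 3)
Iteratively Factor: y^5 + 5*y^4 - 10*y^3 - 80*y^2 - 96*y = (y + 3)*(y^4 + 2*y^3 - 16*y^2 - 32*y) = (y - 4)*(y + 3)*(y^3 + 6*y^2 + 8*y) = (y - 4)*(y + 3)*(y + 4)*(y^2 + 2*y) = y*(y - 4)*(y + 3)*(y + 4)*(y + 2)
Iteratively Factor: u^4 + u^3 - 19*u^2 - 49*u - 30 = (u + 3)*(u^3 - 2*u^2 - 13*u - 10) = (u + 1)*(u + 3)*(u^2 - 3*u - 10) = (u - 5)*(u + 1)*(u + 3)*(u + 2)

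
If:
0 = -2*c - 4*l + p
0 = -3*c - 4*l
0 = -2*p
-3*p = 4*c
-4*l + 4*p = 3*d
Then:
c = 0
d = 0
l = 0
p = 0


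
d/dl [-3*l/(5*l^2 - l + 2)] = 3*(5*l^2 - 2)/(25*l^4 - 10*l^3 + 21*l^2 - 4*l + 4)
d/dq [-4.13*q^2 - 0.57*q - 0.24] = -8.26*q - 0.57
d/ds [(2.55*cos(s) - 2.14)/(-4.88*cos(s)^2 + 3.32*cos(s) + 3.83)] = (-12.444*cos(s)^2 + 20.8864*cos(s) - 16.8713)*sin(s)/(23.8144*cos(s)^4 - 32.4032*cos(s)^3 - 26.3584*cos(s)^2 + 25.4312*cos(s) + 14.6689)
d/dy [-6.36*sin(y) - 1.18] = -6.36*cos(y)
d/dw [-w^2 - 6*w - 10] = -2*w - 6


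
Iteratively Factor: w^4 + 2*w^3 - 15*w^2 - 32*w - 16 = (w - 4)*(w^3 + 6*w^2 + 9*w + 4) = (w - 4)*(w + 4)*(w^2 + 2*w + 1) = (w - 4)*(w + 1)*(w + 4)*(w + 1)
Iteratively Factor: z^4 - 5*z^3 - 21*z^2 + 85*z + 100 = (z - 5)*(z^3 - 21*z - 20) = (z - 5)*(z + 4)*(z^2 - 4*z - 5) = (z - 5)^2*(z + 4)*(z + 1)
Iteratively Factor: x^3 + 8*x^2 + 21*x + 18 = (x + 3)*(x^2 + 5*x + 6) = (x + 2)*(x + 3)*(x + 3)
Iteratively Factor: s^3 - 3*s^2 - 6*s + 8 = (s + 2)*(s^2 - 5*s + 4) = (s - 4)*(s + 2)*(s - 1)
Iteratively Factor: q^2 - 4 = (q - 2)*(q + 2)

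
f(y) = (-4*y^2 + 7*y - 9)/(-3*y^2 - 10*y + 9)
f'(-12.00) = 0.11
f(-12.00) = 2.21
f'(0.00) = -0.33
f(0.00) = -1.00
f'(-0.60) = 0.36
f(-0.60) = -1.05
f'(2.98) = 0.06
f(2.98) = 0.50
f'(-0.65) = 0.40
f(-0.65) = -1.07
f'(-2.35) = 2.39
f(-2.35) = -2.98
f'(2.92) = 0.06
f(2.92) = 0.50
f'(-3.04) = 6.75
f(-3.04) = -5.76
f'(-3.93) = 365.14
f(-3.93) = -50.01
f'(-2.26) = 2.15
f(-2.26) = -2.78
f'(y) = (7 - 8*y)/(-3*y^2 - 10*y + 9) + (6*y + 10)*(-4*y^2 + 7*y - 9)/(-3*y^2 - 10*y + 9)^2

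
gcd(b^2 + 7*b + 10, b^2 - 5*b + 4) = 1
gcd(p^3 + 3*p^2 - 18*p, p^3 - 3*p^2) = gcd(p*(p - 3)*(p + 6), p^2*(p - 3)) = p^2 - 3*p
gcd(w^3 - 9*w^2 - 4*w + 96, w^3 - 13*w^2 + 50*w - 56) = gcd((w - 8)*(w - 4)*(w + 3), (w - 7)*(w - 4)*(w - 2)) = w - 4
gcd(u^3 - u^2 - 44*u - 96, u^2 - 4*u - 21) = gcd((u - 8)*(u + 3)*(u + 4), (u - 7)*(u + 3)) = u + 3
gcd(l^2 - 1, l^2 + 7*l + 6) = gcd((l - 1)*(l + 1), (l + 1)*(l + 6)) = l + 1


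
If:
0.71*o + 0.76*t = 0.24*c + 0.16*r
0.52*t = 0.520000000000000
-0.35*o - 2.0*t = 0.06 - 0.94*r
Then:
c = 7.27857142857143*r - 14.2452380952381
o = 2.68571428571429*r - 5.88571428571429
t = 1.00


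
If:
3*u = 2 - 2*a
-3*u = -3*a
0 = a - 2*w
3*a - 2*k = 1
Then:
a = 2/5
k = 1/10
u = 2/5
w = 1/5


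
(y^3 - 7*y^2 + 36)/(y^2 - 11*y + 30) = (y^2 - y - 6)/(y - 5)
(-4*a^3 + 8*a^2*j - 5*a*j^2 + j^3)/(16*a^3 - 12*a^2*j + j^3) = (-a + j)/(4*a + j)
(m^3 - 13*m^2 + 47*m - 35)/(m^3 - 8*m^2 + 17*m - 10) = (m - 7)/(m - 2)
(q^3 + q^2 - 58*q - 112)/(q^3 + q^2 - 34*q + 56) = (q^2 - 6*q - 16)/(q^2 - 6*q + 8)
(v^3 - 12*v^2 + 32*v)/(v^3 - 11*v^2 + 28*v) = (v - 8)/(v - 7)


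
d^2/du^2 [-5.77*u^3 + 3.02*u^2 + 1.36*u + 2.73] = 6.04 - 34.62*u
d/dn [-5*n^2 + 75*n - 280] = 75 - 10*n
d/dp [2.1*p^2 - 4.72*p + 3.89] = 4.2*p - 4.72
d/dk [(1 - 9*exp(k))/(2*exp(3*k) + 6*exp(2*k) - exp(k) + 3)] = (36*exp(3*k) + 48*exp(2*k) - 12*exp(k) - 26)*exp(k)/(4*exp(6*k) + 24*exp(5*k) + 32*exp(4*k) + 37*exp(2*k) - 6*exp(k) + 9)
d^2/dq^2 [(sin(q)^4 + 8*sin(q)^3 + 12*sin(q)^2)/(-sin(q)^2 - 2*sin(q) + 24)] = 2*(2*sin(q)^5 - 21*sin(q)^4 + 59*sin(q)^3 + 76*sin(q)^2 - 48*sin(q) - 32)/(sin(q) - 4)^3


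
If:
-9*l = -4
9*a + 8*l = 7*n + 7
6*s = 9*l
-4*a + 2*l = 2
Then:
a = -5/18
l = 4/9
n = -107/126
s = 2/3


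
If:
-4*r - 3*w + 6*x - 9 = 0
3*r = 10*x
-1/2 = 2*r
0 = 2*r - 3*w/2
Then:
No Solution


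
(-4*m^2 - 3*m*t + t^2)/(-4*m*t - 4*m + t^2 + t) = (m + t)/(t + 1)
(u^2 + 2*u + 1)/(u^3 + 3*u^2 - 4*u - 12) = (u^2 + 2*u + 1)/(u^3 + 3*u^2 - 4*u - 12)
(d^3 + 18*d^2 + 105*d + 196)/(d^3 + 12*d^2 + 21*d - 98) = (d + 4)/(d - 2)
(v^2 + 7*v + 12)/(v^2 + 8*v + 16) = (v + 3)/(v + 4)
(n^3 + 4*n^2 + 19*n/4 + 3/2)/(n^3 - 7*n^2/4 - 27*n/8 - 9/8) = 2*(2*n^2 + 7*n + 6)/(4*n^2 - 9*n - 9)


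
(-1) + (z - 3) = z - 4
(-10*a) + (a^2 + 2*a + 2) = a^2 - 8*a + 2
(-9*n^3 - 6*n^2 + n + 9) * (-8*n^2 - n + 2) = 72*n^5 + 57*n^4 - 20*n^3 - 85*n^2 - 7*n + 18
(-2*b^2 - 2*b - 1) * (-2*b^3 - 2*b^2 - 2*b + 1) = 4*b^5 + 8*b^4 + 10*b^3 + 4*b^2 - 1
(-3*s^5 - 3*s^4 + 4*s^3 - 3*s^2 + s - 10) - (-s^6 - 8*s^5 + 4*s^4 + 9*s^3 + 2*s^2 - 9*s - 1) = s^6 + 5*s^5 - 7*s^4 - 5*s^3 - 5*s^2 + 10*s - 9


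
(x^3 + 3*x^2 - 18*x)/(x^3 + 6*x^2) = (x - 3)/x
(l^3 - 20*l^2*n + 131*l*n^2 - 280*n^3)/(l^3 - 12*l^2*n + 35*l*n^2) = (l - 8*n)/l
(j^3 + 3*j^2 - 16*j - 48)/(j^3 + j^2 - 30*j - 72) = (j - 4)/(j - 6)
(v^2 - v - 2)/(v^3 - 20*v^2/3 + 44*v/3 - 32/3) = 3*(v + 1)/(3*v^2 - 14*v + 16)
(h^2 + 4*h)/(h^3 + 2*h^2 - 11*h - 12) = h/(h^2 - 2*h - 3)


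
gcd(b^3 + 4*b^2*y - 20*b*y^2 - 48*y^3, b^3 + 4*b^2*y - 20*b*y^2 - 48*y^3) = -b^3 - 4*b^2*y + 20*b*y^2 + 48*y^3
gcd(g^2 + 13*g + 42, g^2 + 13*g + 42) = g^2 + 13*g + 42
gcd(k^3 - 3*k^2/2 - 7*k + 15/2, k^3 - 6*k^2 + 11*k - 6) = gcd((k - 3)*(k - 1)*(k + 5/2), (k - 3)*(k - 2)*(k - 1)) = k^2 - 4*k + 3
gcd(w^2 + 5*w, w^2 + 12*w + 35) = w + 5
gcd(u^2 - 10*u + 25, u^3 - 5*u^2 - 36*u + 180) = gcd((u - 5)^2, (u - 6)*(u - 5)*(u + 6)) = u - 5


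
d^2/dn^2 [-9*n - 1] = 0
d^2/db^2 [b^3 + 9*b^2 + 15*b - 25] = 6*b + 18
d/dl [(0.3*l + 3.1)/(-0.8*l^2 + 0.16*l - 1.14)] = (0.24*l^2 + 4.96*l - 0.838)/(0.64*l^4 - 0.256*l^3 + 1.8496*l^2 - 0.3648*l + 1.2996)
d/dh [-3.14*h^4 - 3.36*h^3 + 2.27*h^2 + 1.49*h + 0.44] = -12.56*h^3 - 10.08*h^2 + 4.54*h + 1.49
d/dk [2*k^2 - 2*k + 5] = 4*k - 2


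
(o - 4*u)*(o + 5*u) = o^2 + o*u - 20*u^2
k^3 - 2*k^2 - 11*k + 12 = (k - 4)*(k - 1)*(k + 3)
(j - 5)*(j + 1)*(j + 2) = j^3 - 2*j^2 - 13*j - 10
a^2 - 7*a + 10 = (a - 5)*(a - 2)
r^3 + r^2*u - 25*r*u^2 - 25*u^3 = (r - 5*u)*(r + u)*(r + 5*u)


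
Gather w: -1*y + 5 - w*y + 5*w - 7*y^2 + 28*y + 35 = w*(5 - y) - 7*y^2 + 27*y + 40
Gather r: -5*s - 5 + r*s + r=r*(s + 1) - 5*s - 5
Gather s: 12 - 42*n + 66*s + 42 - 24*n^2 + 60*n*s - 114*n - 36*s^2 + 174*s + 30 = -24*n^2 - 156*n - 36*s^2 + s*(60*n + 240) + 84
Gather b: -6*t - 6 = -6*t - 6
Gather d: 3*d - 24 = 3*d - 24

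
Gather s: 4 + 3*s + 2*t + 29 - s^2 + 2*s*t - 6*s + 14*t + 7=-s^2 + s*(2*t - 3) + 16*t + 40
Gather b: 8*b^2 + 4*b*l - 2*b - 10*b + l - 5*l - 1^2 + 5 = 8*b^2 + b*(4*l - 12) - 4*l + 4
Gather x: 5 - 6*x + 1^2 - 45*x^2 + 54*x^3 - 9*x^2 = 54*x^3 - 54*x^2 - 6*x + 6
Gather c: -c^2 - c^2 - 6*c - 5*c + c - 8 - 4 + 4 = -2*c^2 - 10*c - 8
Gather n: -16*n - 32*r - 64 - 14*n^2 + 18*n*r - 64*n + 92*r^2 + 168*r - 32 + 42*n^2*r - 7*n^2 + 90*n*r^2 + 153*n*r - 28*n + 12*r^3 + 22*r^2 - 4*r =n^2*(42*r - 21) + n*(90*r^2 + 171*r - 108) + 12*r^3 + 114*r^2 + 132*r - 96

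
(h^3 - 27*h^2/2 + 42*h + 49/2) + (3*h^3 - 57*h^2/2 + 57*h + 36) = 4*h^3 - 42*h^2 + 99*h + 121/2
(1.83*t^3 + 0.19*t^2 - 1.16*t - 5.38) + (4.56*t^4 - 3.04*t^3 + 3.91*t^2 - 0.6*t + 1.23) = 4.56*t^4 - 1.21*t^3 + 4.1*t^2 - 1.76*t - 4.15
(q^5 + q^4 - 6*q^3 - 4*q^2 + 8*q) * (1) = q^5 + q^4 - 6*q^3 - 4*q^2 + 8*q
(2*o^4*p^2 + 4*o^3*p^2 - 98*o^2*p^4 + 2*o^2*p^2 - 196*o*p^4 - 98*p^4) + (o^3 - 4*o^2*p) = 2*o^4*p^2 + 4*o^3*p^2 + o^3 - 98*o^2*p^4 + 2*o^2*p^2 - 4*o^2*p - 196*o*p^4 - 98*p^4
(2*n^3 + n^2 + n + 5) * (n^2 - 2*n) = 2*n^5 - 3*n^4 - n^3 + 3*n^2 - 10*n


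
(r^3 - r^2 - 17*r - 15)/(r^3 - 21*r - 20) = (r + 3)/(r + 4)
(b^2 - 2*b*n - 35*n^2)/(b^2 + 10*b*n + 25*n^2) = (b - 7*n)/(b + 5*n)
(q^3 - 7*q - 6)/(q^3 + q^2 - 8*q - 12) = (q + 1)/(q + 2)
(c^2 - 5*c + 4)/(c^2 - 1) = (c - 4)/(c + 1)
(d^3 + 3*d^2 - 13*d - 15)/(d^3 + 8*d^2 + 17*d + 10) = (d - 3)/(d + 2)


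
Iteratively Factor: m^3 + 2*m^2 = (m + 2)*(m^2) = m*(m + 2)*(m)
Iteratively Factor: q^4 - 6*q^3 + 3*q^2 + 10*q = (q)*(q^3 - 6*q^2 + 3*q + 10) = q*(q - 2)*(q^2 - 4*q - 5) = q*(q - 5)*(q - 2)*(q + 1)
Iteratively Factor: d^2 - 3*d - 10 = (d - 5)*(d + 2)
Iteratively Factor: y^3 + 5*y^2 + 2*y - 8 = (y - 1)*(y^2 + 6*y + 8) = (y - 1)*(y + 4)*(y + 2)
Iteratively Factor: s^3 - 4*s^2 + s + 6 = (s - 3)*(s^2 - s - 2) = (s - 3)*(s + 1)*(s - 2)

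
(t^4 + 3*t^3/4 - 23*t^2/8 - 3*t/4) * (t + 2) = t^5 + 11*t^4/4 - 11*t^3/8 - 13*t^2/2 - 3*t/2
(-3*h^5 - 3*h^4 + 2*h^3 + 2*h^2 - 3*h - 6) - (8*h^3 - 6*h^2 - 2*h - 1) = -3*h^5 - 3*h^4 - 6*h^3 + 8*h^2 - h - 5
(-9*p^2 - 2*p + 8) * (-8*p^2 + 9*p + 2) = 72*p^4 - 65*p^3 - 100*p^2 + 68*p + 16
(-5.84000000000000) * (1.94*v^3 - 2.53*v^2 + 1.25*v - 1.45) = -11.3296*v^3 + 14.7752*v^2 - 7.3*v + 8.468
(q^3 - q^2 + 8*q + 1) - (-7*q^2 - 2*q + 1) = q^3 + 6*q^2 + 10*q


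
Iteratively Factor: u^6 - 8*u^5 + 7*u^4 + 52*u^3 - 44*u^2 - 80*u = (u - 2)*(u^5 - 6*u^4 - 5*u^3 + 42*u^2 + 40*u) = (u - 4)*(u - 2)*(u^4 - 2*u^3 - 13*u^2 - 10*u) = (u - 5)*(u - 4)*(u - 2)*(u^3 + 3*u^2 + 2*u) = (u - 5)*(u - 4)*(u - 2)*(u + 2)*(u^2 + u) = u*(u - 5)*(u - 4)*(u - 2)*(u + 2)*(u + 1)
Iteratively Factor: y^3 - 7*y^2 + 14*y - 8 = (y - 4)*(y^2 - 3*y + 2) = (y - 4)*(y - 2)*(y - 1)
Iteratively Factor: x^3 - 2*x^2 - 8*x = (x + 2)*(x^2 - 4*x) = x*(x + 2)*(x - 4)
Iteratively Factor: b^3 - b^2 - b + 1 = (b + 1)*(b^2 - 2*b + 1) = (b - 1)*(b + 1)*(b - 1)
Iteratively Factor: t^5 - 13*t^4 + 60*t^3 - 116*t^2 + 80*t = (t - 4)*(t^4 - 9*t^3 + 24*t^2 - 20*t) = (t - 4)*(t - 2)*(t^3 - 7*t^2 + 10*t) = (t - 5)*(t - 4)*(t - 2)*(t^2 - 2*t) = (t - 5)*(t - 4)*(t - 2)^2*(t)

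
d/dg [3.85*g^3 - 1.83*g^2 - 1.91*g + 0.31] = 11.55*g^2 - 3.66*g - 1.91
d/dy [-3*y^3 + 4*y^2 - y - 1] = -9*y^2 + 8*y - 1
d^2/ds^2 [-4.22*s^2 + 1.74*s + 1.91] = -8.44000000000000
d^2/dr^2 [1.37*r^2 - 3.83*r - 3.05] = 2.74000000000000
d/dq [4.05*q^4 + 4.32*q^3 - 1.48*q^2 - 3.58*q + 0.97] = 16.2*q^3 + 12.96*q^2 - 2.96*q - 3.58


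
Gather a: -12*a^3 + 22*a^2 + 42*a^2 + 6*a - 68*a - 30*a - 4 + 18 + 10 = -12*a^3 + 64*a^2 - 92*a + 24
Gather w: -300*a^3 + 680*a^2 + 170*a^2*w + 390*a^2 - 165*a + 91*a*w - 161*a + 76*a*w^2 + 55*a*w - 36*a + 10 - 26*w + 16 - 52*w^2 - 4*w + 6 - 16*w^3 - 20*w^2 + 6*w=-300*a^3 + 1070*a^2 - 362*a - 16*w^3 + w^2*(76*a - 72) + w*(170*a^2 + 146*a - 24) + 32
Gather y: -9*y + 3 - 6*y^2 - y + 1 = -6*y^2 - 10*y + 4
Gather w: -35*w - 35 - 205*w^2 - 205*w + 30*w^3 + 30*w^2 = 30*w^3 - 175*w^2 - 240*w - 35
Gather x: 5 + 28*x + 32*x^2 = 32*x^2 + 28*x + 5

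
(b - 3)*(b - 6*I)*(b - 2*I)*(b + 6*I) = b^4 - 3*b^3 - 2*I*b^3 + 36*b^2 + 6*I*b^2 - 108*b - 72*I*b + 216*I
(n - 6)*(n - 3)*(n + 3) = n^3 - 6*n^2 - 9*n + 54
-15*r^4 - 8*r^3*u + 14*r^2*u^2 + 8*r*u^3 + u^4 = (-r + u)*(r + u)*(3*r + u)*(5*r + u)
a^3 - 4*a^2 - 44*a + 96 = (a - 8)*(a - 2)*(a + 6)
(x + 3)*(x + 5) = x^2 + 8*x + 15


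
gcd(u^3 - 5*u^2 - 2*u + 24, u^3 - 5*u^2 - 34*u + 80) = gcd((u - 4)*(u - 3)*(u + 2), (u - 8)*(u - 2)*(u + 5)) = 1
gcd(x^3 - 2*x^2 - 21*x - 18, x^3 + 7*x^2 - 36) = x + 3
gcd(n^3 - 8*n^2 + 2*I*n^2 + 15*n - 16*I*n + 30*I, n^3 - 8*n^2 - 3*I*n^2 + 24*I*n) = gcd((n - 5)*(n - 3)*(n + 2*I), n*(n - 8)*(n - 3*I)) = 1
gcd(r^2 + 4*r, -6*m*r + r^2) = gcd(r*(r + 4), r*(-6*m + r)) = r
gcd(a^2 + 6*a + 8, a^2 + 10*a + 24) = a + 4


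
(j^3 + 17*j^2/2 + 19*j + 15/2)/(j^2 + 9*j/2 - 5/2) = (2*j^2 + 7*j + 3)/(2*j - 1)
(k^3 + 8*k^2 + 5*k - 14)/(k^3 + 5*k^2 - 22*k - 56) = (k - 1)/(k - 4)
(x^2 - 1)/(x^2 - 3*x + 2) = (x + 1)/(x - 2)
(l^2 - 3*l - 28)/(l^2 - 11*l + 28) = (l + 4)/(l - 4)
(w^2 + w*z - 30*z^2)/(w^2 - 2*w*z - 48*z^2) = (-w + 5*z)/(-w + 8*z)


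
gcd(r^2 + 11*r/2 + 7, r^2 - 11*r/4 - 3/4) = 1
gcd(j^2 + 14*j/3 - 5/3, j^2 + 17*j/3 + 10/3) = j + 5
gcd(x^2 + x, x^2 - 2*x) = x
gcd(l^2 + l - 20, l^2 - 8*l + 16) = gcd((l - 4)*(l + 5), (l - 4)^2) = l - 4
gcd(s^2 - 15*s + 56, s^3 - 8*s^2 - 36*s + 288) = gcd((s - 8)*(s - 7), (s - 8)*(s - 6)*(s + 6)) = s - 8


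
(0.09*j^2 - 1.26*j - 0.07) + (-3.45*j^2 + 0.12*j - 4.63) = -3.36*j^2 - 1.14*j - 4.7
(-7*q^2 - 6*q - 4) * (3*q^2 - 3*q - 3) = -21*q^4 + 3*q^3 + 27*q^2 + 30*q + 12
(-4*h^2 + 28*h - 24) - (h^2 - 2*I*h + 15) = -5*h^2 + 28*h + 2*I*h - 39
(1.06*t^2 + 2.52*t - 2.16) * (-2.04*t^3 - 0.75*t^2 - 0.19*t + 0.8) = -2.1624*t^5 - 5.9358*t^4 + 2.315*t^3 + 1.9892*t^2 + 2.4264*t - 1.728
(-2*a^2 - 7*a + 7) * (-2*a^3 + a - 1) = 4*a^5 + 14*a^4 - 16*a^3 - 5*a^2 + 14*a - 7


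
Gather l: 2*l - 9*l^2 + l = -9*l^2 + 3*l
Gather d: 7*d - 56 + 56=7*d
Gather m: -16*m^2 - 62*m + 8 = -16*m^2 - 62*m + 8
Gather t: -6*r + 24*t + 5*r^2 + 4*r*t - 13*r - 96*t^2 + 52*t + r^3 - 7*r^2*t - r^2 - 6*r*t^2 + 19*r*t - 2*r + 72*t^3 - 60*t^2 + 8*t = r^3 + 4*r^2 - 21*r + 72*t^3 + t^2*(-6*r - 156) + t*(-7*r^2 + 23*r + 84)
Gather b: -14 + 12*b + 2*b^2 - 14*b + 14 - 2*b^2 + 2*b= 0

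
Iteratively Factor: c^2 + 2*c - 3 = (c + 3)*(c - 1)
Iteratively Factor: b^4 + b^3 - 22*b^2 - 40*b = (b)*(b^3 + b^2 - 22*b - 40) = b*(b + 2)*(b^2 - b - 20) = b*(b - 5)*(b + 2)*(b + 4)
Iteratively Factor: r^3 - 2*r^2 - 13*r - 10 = (r + 1)*(r^2 - 3*r - 10) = (r + 1)*(r + 2)*(r - 5)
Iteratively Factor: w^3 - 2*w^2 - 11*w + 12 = (w + 3)*(w^2 - 5*w + 4) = (w - 1)*(w + 3)*(w - 4)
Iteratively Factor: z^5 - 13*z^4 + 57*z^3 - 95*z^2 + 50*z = (z - 5)*(z^4 - 8*z^3 + 17*z^2 - 10*z) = (z - 5)^2*(z^3 - 3*z^2 + 2*z) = z*(z - 5)^2*(z^2 - 3*z + 2) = z*(z - 5)^2*(z - 1)*(z - 2)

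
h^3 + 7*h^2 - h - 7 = (h - 1)*(h + 1)*(h + 7)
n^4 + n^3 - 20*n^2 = n^2*(n - 4)*(n + 5)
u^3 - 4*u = u*(u - 2)*(u + 2)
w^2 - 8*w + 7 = (w - 7)*(w - 1)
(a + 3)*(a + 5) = a^2 + 8*a + 15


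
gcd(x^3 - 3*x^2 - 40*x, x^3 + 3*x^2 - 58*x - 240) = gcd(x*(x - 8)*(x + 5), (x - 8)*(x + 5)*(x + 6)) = x^2 - 3*x - 40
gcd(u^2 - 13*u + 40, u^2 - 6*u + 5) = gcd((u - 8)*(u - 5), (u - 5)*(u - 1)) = u - 5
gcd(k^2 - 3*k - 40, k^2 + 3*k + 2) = 1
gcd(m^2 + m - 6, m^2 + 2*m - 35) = 1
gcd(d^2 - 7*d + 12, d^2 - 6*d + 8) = d - 4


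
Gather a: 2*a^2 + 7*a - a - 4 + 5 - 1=2*a^2 + 6*a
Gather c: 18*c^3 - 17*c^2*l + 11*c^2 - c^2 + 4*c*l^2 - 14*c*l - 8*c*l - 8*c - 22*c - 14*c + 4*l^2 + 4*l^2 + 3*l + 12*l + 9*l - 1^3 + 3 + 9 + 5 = 18*c^3 + c^2*(10 - 17*l) + c*(4*l^2 - 22*l - 44) + 8*l^2 + 24*l + 16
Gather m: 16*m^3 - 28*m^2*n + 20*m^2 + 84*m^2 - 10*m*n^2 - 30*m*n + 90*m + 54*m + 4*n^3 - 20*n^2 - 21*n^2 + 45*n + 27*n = 16*m^3 + m^2*(104 - 28*n) + m*(-10*n^2 - 30*n + 144) + 4*n^3 - 41*n^2 + 72*n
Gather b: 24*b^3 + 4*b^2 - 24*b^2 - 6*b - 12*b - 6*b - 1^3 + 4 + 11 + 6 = 24*b^3 - 20*b^2 - 24*b + 20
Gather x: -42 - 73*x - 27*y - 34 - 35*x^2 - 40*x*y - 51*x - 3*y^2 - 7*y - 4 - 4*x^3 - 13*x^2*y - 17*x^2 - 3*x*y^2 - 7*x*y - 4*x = -4*x^3 + x^2*(-13*y - 52) + x*(-3*y^2 - 47*y - 128) - 3*y^2 - 34*y - 80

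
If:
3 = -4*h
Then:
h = -3/4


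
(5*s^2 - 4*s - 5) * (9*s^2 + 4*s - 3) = 45*s^4 - 16*s^3 - 76*s^2 - 8*s + 15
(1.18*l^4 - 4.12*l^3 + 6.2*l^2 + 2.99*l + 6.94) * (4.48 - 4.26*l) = -5.0268*l^5 + 22.8376*l^4 - 44.8696*l^3 + 15.0386*l^2 - 16.1692*l + 31.0912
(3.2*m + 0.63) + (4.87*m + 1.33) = 8.07*m + 1.96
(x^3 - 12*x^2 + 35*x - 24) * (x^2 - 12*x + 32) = x^5 - 24*x^4 + 211*x^3 - 828*x^2 + 1408*x - 768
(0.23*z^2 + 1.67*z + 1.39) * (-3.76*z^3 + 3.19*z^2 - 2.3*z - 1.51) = -0.8648*z^5 - 5.5455*z^4 - 0.4281*z^3 + 0.2458*z^2 - 5.7187*z - 2.0989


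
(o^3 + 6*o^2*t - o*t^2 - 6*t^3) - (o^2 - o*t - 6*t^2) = o^3 + 6*o^2*t - o^2 - o*t^2 + o*t - 6*t^3 + 6*t^2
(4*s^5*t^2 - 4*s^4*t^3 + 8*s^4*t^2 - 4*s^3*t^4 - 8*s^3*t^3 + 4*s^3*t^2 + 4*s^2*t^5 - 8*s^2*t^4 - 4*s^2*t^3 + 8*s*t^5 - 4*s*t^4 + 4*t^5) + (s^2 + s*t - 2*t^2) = 4*s^5*t^2 - 4*s^4*t^3 + 8*s^4*t^2 - 4*s^3*t^4 - 8*s^3*t^3 + 4*s^3*t^2 + 4*s^2*t^5 - 8*s^2*t^4 - 4*s^2*t^3 + s^2 + 8*s*t^5 - 4*s*t^4 + s*t + 4*t^5 - 2*t^2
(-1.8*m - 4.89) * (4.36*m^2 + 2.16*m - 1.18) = -7.848*m^3 - 25.2084*m^2 - 8.4384*m + 5.7702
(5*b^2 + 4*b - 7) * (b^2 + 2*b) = 5*b^4 + 14*b^3 + b^2 - 14*b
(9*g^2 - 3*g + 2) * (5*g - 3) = 45*g^3 - 42*g^2 + 19*g - 6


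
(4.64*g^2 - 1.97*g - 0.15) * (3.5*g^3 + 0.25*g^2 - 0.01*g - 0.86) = 16.24*g^5 - 5.735*g^4 - 1.0639*g^3 - 4.0082*g^2 + 1.6957*g + 0.129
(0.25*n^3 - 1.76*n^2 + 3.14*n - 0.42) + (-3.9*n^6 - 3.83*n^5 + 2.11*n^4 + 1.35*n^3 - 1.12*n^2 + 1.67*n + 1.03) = -3.9*n^6 - 3.83*n^5 + 2.11*n^4 + 1.6*n^3 - 2.88*n^2 + 4.81*n + 0.61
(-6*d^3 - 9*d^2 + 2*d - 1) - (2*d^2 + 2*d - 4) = -6*d^3 - 11*d^2 + 3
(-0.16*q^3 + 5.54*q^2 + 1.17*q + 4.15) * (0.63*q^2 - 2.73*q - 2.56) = -0.1008*q^5 + 3.927*q^4 - 13.9775*q^3 - 14.762*q^2 - 14.3247*q - 10.624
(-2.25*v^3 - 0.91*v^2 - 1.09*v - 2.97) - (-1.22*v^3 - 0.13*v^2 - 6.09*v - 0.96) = -1.03*v^3 - 0.78*v^2 + 5.0*v - 2.01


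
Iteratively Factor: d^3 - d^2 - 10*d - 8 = (d + 1)*(d^2 - 2*d - 8) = (d - 4)*(d + 1)*(d + 2)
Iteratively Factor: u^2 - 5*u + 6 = (u - 3)*(u - 2)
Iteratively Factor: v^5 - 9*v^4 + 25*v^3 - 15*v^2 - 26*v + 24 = (v - 4)*(v^4 - 5*v^3 + 5*v^2 + 5*v - 6) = (v - 4)*(v + 1)*(v^3 - 6*v^2 + 11*v - 6) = (v - 4)*(v - 1)*(v + 1)*(v^2 - 5*v + 6) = (v - 4)*(v - 3)*(v - 1)*(v + 1)*(v - 2)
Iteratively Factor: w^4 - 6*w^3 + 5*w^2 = (w)*(w^3 - 6*w^2 + 5*w) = w^2*(w^2 - 6*w + 5) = w^2*(w - 5)*(w - 1)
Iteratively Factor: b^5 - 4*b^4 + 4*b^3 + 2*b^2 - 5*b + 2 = (b - 1)*(b^4 - 3*b^3 + b^2 + 3*b - 2) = (b - 1)^2*(b^3 - 2*b^2 - b + 2) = (b - 1)^2*(b + 1)*(b^2 - 3*b + 2) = (b - 1)^3*(b + 1)*(b - 2)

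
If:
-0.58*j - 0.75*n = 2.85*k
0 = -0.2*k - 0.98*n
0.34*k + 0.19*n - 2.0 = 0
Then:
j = -30.87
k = 6.64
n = -1.36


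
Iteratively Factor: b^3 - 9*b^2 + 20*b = (b - 4)*(b^2 - 5*b) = b*(b - 4)*(b - 5)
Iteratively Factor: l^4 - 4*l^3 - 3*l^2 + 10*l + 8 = (l - 2)*(l^3 - 2*l^2 - 7*l - 4) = (l - 2)*(l + 1)*(l^2 - 3*l - 4) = (l - 4)*(l - 2)*(l + 1)*(l + 1)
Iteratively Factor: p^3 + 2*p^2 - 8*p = (p - 2)*(p^2 + 4*p) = p*(p - 2)*(p + 4)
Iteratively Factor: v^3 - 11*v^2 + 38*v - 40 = (v - 4)*(v^2 - 7*v + 10) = (v - 4)*(v - 2)*(v - 5)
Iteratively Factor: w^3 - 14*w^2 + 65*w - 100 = (w - 5)*(w^2 - 9*w + 20) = (w - 5)*(w - 4)*(w - 5)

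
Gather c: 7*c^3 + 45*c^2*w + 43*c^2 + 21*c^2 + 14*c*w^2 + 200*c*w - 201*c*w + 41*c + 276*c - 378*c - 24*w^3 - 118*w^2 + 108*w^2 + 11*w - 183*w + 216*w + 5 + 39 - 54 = 7*c^3 + c^2*(45*w + 64) + c*(14*w^2 - w - 61) - 24*w^3 - 10*w^2 + 44*w - 10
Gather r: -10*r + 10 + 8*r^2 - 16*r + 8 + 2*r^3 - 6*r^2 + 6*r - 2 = 2*r^3 + 2*r^2 - 20*r + 16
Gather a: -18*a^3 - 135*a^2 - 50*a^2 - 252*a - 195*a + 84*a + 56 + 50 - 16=-18*a^3 - 185*a^2 - 363*a + 90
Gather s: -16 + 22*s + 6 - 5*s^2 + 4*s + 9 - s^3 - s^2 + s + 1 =-s^3 - 6*s^2 + 27*s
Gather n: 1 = 1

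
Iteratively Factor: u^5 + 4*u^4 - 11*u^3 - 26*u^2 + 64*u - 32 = (u - 1)*(u^4 + 5*u^3 - 6*u^2 - 32*u + 32) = (u - 2)*(u - 1)*(u^3 + 7*u^2 + 8*u - 16) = (u - 2)*(u - 1)*(u + 4)*(u^2 + 3*u - 4) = (u - 2)*(u - 1)*(u + 4)^2*(u - 1)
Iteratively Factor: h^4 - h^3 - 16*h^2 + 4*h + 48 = (h + 2)*(h^3 - 3*h^2 - 10*h + 24) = (h - 2)*(h + 2)*(h^2 - h - 12) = (h - 4)*(h - 2)*(h + 2)*(h + 3)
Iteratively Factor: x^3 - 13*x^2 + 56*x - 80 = (x - 4)*(x^2 - 9*x + 20) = (x - 5)*(x - 4)*(x - 4)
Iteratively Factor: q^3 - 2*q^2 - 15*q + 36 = (q + 4)*(q^2 - 6*q + 9) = (q - 3)*(q + 4)*(q - 3)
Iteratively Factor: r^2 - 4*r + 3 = (r - 1)*(r - 3)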